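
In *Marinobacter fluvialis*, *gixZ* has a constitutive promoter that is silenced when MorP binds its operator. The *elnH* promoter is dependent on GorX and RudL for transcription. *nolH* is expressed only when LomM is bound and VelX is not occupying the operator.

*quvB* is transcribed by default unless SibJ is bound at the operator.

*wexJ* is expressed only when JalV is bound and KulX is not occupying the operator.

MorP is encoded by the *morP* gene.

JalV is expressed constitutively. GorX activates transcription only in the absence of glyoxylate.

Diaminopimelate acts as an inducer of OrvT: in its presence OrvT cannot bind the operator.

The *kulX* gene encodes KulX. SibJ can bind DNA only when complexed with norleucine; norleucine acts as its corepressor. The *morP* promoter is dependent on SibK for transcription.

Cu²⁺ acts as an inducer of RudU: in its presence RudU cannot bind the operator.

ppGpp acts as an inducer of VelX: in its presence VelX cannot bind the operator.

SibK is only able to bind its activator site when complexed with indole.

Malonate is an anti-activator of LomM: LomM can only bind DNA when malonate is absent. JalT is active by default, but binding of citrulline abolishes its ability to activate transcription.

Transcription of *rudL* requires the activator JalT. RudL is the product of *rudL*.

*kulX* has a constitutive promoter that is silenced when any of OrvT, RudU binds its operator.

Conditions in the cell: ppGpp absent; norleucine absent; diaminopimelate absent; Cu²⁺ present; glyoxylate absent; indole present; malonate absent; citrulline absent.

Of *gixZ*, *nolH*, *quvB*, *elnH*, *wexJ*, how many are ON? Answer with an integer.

3

Indole is present, so SibK is active.
No repressor is bound and SibK is active, so *morP* is transcribed.
So MorP is produced and active.
With repressor MorP bound, *gixZ* is not transcribed.
→ *gixZ* is OFF.
ppGpp is absent, so VelX is active.
Malonate is absent, so LomM is active.
With repressor VelX bound, *nolH* is not transcribed.
→ *nolH* is OFF.
Norleucine is absent, so SibJ is inactive.
With no repressor bound, *quvB* is transcribed.
→ *quvB* is ON.
Glyoxylate is absent, so GorX is active.
Citrulline is absent, so JalT is active.
No repressor is bound and JalT is active, so *rudL* is transcribed.
So RudL is produced and active.
No repressor is bound and GorX and RudL are active, so *elnH* is transcribed.
→ *elnH* is ON.
Diaminopimelate is absent, so OrvT is active.
Cu²⁺ is present, so RudU is inactive.
With repressor OrvT bound, *kulX* is not transcribed.
So KulX is not produced.
JalV is produced constitutively and is active.
No repressor is bound and JalV is active, so *wexJ* is transcribed.
→ *wexJ* is ON.
3 of the 5 genes are transcribed.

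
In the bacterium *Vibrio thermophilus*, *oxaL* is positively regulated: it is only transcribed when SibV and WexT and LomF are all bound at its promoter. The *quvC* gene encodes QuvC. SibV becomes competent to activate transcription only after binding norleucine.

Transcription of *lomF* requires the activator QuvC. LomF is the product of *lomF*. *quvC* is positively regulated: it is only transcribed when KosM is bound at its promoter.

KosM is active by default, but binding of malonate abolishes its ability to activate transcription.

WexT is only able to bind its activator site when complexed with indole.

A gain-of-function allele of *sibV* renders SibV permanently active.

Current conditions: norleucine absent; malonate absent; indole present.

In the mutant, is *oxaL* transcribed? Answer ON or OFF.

SibV is constitutively active in this strain.
Indole is present, so WexT is active.
Malonate is absent, so KosM is active.
No repressor is bound and KosM is active, so *quvC* is transcribed.
So QuvC is produced and active.
No repressor is bound and QuvC is active, so *lomF* is transcribed.
So LomF is produced and active.
No repressor is bound and SibV and WexT and LomF are active, so *oxaL* is transcribed.

ON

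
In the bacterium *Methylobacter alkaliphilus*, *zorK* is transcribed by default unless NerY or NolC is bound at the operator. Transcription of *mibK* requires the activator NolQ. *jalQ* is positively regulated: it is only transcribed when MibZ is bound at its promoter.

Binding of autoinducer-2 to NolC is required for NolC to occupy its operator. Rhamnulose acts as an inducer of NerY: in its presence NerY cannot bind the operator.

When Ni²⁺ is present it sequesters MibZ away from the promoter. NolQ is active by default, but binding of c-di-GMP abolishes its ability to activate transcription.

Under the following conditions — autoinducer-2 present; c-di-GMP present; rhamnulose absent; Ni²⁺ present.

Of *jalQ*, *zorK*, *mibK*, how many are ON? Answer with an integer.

0

Ni²⁺ is present, so MibZ is inactive.
Required activator MibZ is absent, so *jalQ* is not transcribed.
→ *jalQ* is OFF.
Rhamnulose is absent, so NerY is active.
Autoinducer-2 is present, so NolC is active.
With repressor NerY bound, *zorK* is not transcribed.
→ *zorK* is OFF.
c-di-GMP is present, so NolQ is inactive.
Required activator NolQ is absent, so *mibK* is not transcribed.
→ *mibK* is OFF.
0 of the 3 genes are transcribed.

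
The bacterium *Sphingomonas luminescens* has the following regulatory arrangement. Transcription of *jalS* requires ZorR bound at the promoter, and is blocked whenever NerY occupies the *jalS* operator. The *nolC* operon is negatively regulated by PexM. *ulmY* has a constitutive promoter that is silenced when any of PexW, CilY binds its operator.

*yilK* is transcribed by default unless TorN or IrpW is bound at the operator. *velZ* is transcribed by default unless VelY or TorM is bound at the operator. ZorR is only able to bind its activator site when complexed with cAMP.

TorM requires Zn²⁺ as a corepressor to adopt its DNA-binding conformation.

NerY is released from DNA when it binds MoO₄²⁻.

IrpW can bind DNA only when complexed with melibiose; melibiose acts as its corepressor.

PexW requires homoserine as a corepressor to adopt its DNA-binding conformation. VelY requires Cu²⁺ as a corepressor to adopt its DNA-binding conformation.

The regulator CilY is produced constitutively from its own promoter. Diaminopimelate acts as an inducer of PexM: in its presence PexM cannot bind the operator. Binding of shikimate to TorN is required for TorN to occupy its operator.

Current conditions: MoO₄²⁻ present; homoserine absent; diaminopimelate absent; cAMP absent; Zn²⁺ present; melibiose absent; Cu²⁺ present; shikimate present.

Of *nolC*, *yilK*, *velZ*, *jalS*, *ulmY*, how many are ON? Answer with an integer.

0

Diaminopimelate is absent, so PexM is active.
With repressor PexM bound, *nolC* is not transcribed.
→ *nolC* is OFF.
Shikimate is present, so TorN is active.
Melibiose is absent, so IrpW is inactive.
With repressor TorN bound, *yilK* is not transcribed.
→ *yilK* is OFF.
Cu²⁺ is present, so VelY is active.
Zn²⁺ is present, so TorM is active.
With repressor VelY bound, *velZ* is not transcribed.
→ *velZ* is OFF.
MoO₄²⁻ is present, so NerY is inactive.
cAMP is absent, so ZorR is inactive.
Required activator ZorR is absent, so *jalS* is not transcribed.
→ *jalS* is OFF.
Homoserine is absent, so PexW is inactive.
CilY is produced constitutively and is active.
With repressor CilY bound, *ulmY* is not transcribed.
→ *ulmY* is OFF.
0 of the 5 genes are transcribed.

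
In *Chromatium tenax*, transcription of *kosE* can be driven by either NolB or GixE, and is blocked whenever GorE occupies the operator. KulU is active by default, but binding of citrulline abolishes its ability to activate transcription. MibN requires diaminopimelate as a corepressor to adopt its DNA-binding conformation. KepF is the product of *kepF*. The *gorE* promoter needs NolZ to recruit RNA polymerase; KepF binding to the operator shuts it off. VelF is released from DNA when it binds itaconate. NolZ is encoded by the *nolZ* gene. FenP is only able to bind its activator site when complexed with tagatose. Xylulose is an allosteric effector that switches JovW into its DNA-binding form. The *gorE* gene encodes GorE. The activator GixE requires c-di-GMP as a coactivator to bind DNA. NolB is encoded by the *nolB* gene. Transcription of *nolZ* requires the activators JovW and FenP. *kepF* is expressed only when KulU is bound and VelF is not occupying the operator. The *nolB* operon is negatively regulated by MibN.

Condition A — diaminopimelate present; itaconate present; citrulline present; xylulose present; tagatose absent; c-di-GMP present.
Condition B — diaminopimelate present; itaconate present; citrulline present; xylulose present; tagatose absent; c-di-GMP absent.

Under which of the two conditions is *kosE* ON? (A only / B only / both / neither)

Condition A:
Diaminopimelate is present, so MibN is active.
With repressor MibN bound, *nolB* is not transcribed.
So NolB is not produced.
Itaconate is present, so VelF is inactive.
Citrulline is present, so KulU is inactive.
Required activator KulU is absent, so *kepF* is not transcribed.
So KepF is not produced.
Xylulose is present, so JovW is active.
Tagatose is absent, so FenP is inactive.
Required activator FenP is absent, so *nolZ* is not transcribed.
So NolZ is not produced.
Required activator NolZ is absent, so *gorE* is not transcribed.
So GorE is not produced.
c-di-GMP is present, so GixE is active.
Activator GixE is present, so *kosE* is transcribed.
→ *kosE* is ON in A.
Condition B:
Diaminopimelate is present, so MibN is active.
With repressor MibN bound, *nolB* is not transcribed.
So NolB is not produced.
Itaconate is present, so VelF is inactive.
Citrulline is present, so KulU is inactive.
Required activator KulU is absent, so *kepF* is not transcribed.
So KepF is not produced.
Xylulose is present, so JovW is active.
Tagatose is absent, so FenP is inactive.
Required activator FenP is absent, so *nolZ* is not transcribed.
So NolZ is not produced.
Required activator NolZ is absent, so *gorE* is not transcribed.
So GorE is not produced.
c-di-GMP is absent, so GixE is inactive.
No activator is available at the *kosE* promoter, so *kosE* is not transcribed.
→ *kosE* is OFF in B.

A only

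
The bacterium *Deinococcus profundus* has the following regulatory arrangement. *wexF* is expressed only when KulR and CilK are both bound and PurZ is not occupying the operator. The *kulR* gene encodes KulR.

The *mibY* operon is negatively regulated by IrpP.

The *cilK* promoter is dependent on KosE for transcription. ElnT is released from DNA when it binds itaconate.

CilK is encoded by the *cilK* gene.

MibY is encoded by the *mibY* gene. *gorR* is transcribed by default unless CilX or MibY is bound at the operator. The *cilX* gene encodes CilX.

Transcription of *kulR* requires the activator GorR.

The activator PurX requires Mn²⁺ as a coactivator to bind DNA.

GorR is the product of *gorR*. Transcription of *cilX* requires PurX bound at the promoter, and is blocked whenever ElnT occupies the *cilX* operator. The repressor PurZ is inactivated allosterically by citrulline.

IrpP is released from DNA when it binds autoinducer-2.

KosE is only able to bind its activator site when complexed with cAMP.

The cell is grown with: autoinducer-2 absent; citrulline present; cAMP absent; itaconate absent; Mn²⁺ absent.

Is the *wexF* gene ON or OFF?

OFF

Citrulline is present, so PurZ is inactive.
Mn²⁺ is absent, so PurX is inactive.
Itaconate is absent, so ElnT is active.
With repressor ElnT bound, *cilX* is not transcribed.
So CilX is not produced.
Autoinducer-2 is absent, so IrpP is active.
With repressor IrpP bound, *mibY* is not transcribed.
So MibY is not produced.
With no repressor bound, *gorR* is transcribed.
So GorR is produced and active.
No repressor is bound and GorR is active, so *kulR* is transcribed.
So KulR is produced and active.
cAMP is absent, so KosE is inactive.
Required activator KosE is absent, so *cilK* is not transcribed.
So CilK is not produced.
Required activator CilK is absent, so *wexF* is not transcribed.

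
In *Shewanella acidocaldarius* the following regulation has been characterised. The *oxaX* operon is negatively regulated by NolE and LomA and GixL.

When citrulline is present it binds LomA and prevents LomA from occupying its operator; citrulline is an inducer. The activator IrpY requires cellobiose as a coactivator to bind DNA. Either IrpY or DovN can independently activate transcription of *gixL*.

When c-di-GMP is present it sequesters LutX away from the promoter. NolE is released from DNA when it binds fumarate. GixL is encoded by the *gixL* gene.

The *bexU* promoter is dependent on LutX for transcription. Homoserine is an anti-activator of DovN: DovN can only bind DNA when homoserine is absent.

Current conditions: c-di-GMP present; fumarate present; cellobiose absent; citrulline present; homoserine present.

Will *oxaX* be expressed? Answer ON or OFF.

ON

Fumarate is present, so NolE is inactive.
Citrulline is present, so LomA is inactive.
Cellobiose is absent, so IrpY is inactive.
Homoserine is present, so DovN is inactive.
No activator is available at the *gixL* promoter, so *gixL* is not transcribed.
So GixL is not produced.
With no repressor bound, *oxaX* is transcribed.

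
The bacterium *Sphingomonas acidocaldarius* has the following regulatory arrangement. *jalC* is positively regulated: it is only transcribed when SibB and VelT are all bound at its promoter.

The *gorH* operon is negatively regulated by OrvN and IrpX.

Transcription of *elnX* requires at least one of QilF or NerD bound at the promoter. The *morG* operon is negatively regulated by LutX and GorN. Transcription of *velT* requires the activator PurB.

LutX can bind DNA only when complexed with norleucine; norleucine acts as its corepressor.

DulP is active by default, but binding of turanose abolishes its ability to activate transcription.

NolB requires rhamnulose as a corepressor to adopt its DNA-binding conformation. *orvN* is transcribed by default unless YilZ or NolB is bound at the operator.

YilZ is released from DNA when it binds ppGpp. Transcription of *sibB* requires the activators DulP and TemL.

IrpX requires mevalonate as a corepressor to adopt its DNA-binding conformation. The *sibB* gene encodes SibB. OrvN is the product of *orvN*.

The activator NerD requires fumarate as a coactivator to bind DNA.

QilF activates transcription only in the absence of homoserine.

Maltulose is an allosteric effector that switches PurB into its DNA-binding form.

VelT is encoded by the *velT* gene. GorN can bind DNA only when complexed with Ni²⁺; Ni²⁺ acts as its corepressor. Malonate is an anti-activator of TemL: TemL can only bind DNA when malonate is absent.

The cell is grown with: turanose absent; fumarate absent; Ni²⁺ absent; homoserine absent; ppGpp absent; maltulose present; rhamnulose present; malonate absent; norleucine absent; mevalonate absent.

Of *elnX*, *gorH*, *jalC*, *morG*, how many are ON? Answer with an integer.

Homoserine is absent, so QilF is active.
Fumarate is absent, so NerD is inactive.
Activator QilF is present, so *elnX* is transcribed.
→ *elnX* is ON.
ppGpp is absent, so YilZ is active.
Rhamnulose is present, so NolB is active.
With repressor YilZ bound, *orvN* is not transcribed.
So OrvN is not produced.
Mevalonate is absent, so IrpX is inactive.
With no repressor bound, *gorH* is transcribed.
→ *gorH* is ON.
Turanose is absent, so DulP is active.
Malonate is absent, so TemL is active.
No repressor is bound and DulP and TemL are active, so *sibB* is transcribed.
So SibB is produced and active.
Maltulose is present, so PurB is active.
No repressor is bound and PurB is active, so *velT* is transcribed.
So VelT is produced and active.
No repressor is bound and SibB and VelT are active, so *jalC* is transcribed.
→ *jalC* is ON.
Norleucine is absent, so LutX is inactive.
Ni²⁺ is absent, so GorN is inactive.
With no repressor bound, *morG* is transcribed.
→ *morG* is ON.
4 of the 4 genes are transcribed.

4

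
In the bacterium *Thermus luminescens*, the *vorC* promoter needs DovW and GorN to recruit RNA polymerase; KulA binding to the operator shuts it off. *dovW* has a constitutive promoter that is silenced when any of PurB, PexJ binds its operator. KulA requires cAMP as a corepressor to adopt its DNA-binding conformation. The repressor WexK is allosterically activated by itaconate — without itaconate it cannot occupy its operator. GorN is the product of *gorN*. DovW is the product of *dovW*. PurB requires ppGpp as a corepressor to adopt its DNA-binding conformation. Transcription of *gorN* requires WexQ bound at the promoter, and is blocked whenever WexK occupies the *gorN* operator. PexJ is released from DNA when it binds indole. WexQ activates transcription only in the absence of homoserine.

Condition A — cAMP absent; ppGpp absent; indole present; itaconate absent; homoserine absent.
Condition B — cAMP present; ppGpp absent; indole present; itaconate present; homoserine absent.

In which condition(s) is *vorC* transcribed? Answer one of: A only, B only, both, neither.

Condition A:
cAMP is absent, so KulA is inactive.
ppGpp is absent, so PurB is inactive.
Indole is present, so PexJ is inactive.
With no repressor bound, *dovW* is transcribed.
So DovW is produced and active.
Itaconate is absent, so WexK is inactive.
Homoserine is absent, so WexQ is active.
No repressor is bound and WexQ is active, so *gorN* is transcribed.
So GorN is produced and active.
No repressor is bound and DovW and GorN are active, so *vorC* is transcribed.
→ *vorC* is ON in A.
Condition B:
cAMP is present, so KulA is active.
ppGpp is absent, so PurB is inactive.
Indole is present, so PexJ is inactive.
With no repressor bound, *dovW* is transcribed.
So DovW is produced and active.
Itaconate is present, so WexK is active.
Homoserine is absent, so WexQ is active.
With repressor WexK bound, *gorN* is not transcribed.
So GorN is not produced.
With repressor KulA bound, *vorC* is not transcribed.
→ *vorC* is OFF in B.

A only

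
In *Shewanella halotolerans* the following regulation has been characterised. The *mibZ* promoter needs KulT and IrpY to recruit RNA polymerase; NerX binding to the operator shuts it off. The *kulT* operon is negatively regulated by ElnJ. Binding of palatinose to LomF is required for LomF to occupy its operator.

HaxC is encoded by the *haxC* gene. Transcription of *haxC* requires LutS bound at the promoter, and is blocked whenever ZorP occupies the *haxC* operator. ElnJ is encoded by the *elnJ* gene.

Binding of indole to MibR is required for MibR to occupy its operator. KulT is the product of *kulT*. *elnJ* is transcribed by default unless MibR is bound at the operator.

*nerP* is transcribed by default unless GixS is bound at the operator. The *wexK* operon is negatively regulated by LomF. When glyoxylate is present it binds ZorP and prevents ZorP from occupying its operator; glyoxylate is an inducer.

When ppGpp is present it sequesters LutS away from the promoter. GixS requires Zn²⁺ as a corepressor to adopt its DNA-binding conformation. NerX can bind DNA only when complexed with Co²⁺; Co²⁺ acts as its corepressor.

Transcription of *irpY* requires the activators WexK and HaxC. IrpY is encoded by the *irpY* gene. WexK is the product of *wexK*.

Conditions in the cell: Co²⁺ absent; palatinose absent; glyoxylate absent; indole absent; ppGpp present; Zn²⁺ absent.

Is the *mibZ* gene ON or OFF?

Indole is absent, so MibR is inactive.
With no repressor bound, *elnJ* is transcribed.
So ElnJ is produced and active.
With repressor ElnJ bound, *kulT* is not transcribed.
So KulT is not produced.
Palatinose is absent, so LomF is inactive.
With no repressor bound, *wexK* is transcribed.
So WexK is produced and active.
ppGpp is present, so LutS is inactive.
Glyoxylate is absent, so ZorP is active.
With repressor ZorP bound, *haxC* is not transcribed.
So HaxC is not produced.
Required activator HaxC is absent, so *irpY* is not transcribed.
So IrpY is not produced.
Co²⁺ is absent, so NerX is inactive.
Required activator KulT is absent, so *mibZ* is not transcribed.

OFF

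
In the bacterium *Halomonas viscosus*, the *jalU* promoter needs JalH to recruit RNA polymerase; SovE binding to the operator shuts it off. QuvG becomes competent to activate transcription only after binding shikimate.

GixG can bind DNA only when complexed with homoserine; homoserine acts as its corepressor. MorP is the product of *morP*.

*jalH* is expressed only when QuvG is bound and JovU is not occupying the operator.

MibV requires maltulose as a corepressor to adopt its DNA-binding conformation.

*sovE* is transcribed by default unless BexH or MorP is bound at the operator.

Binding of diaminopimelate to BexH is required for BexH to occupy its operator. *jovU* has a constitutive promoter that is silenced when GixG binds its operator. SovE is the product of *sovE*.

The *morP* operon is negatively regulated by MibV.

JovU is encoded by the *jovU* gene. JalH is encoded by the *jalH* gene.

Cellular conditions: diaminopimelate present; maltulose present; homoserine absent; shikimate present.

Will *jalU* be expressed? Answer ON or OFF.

OFF

Homoserine is absent, so GixG is inactive.
With no repressor bound, *jovU* is transcribed.
So JovU is produced and active.
Shikimate is present, so QuvG is active.
With repressor JovU bound, *jalH* is not transcribed.
So JalH is not produced.
Diaminopimelate is present, so BexH is active.
Maltulose is present, so MibV is active.
With repressor MibV bound, *morP* is not transcribed.
So MorP is not produced.
With repressor BexH bound, *sovE* is not transcribed.
So SovE is not produced.
Required activator JalH is absent, so *jalU* is not transcribed.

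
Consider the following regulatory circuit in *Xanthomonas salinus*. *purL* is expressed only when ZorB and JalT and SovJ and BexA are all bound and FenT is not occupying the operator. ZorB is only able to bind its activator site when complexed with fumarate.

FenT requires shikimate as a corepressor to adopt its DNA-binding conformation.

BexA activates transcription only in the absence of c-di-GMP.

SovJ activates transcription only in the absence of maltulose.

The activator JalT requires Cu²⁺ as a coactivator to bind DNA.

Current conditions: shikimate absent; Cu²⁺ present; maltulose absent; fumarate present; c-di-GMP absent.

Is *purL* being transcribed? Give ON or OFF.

ON

Fumarate is present, so ZorB is active.
Cu²⁺ is present, so JalT is active.
Maltulose is absent, so SovJ is active.
Shikimate is absent, so FenT is inactive.
c-di-GMP is absent, so BexA is active.
No repressor is bound and ZorB and JalT and SovJ and BexA are active, so *purL* is transcribed.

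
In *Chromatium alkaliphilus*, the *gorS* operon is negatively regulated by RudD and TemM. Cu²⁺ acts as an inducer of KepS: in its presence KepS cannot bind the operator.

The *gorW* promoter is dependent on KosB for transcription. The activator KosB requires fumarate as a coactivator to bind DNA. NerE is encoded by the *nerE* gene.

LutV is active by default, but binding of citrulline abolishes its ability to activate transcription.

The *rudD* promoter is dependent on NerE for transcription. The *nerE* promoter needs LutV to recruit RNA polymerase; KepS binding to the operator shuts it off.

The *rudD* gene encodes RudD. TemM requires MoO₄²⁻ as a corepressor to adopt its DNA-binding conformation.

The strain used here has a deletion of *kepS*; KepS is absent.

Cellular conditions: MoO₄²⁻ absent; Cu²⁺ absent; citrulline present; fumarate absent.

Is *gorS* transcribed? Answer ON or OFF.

KepS is non-functional in this strain, so it has no effect.
Citrulline is present, so LutV is inactive.
Required activator LutV is absent, so *nerE* is not transcribed.
So NerE is not produced.
Required activator NerE is absent, so *rudD* is not transcribed.
So RudD is not produced.
MoO₄²⁻ is absent, so TemM is inactive.
With no repressor bound, *gorS* is transcribed.

ON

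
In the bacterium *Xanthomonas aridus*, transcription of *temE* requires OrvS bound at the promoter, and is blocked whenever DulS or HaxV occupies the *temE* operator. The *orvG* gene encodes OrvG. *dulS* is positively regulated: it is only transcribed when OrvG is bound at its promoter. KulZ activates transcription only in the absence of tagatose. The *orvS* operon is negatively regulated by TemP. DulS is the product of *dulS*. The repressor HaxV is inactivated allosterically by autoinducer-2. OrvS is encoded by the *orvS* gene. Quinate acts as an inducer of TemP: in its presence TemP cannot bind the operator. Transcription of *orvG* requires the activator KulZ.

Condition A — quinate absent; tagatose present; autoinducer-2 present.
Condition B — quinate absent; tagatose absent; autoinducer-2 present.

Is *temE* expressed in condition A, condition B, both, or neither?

neither

Condition A:
Quinate is absent, so TemP is active.
With repressor TemP bound, *orvS* is not transcribed.
So OrvS is not produced.
Tagatose is present, so KulZ is inactive.
Required activator KulZ is absent, so *orvG* is not transcribed.
So OrvG is not produced.
Required activator OrvG is absent, so *dulS* is not transcribed.
So DulS is not produced.
Autoinducer-2 is present, so HaxV is inactive.
Required activator OrvS is absent, so *temE* is not transcribed.
→ *temE* is OFF in A.
Condition B:
Quinate is absent, so TemP is active.
With repressor TemP bound, *orvS* is not transcribed.
So OrvS is not produced.
Tagatose is absent, so KulZ is active.
No repressor is bound and KulZ is active, so *orvG* is transcribed.
So OrvG is produced and active.
No repressor is bound and OrvG is active, so *dulS* is transcribed.
So DulS is produced and active.
Autoinducer-2 is present, so HaxV is inactive.
With repressor DulS bound, *temE* is not transcribed.
→ *temE* is OFF in B.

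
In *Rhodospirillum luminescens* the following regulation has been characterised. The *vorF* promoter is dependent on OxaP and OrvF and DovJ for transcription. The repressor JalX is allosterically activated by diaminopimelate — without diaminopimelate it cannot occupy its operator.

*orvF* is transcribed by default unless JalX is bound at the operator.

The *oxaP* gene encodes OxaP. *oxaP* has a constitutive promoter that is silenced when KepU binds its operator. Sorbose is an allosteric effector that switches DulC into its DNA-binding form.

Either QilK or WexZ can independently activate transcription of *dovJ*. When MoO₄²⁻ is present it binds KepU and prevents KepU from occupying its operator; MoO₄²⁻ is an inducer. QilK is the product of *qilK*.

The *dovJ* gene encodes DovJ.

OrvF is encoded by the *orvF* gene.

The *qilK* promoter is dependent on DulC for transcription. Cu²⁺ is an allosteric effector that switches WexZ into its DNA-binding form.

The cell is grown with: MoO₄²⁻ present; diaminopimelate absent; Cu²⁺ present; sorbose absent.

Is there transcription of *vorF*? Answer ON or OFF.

ON

MoO₄²⁻ is present, so KepU is inactive.
With no repressor bound, *oxaP* is transcribed.
So OxaP is produced and active.
Diaminopimelate is absent, so JalX is inactive.
With no repressor bound, *orvF* is transcribed.
So OrvF is produced and active.
Sorbose is absent, so DulC is inactive.
Required activator DulC is absent, so *qilK* is not transcribed.
So QilK is not produced.
Cu²⁺ is present, so WexZ is active.
Activator WexZ is present, so *dovJ* is transcribed.
So DovJ is produced and active.
No repressor is bound and OxaP and OrvF and DovJ are active, so *vorF* is transcribed.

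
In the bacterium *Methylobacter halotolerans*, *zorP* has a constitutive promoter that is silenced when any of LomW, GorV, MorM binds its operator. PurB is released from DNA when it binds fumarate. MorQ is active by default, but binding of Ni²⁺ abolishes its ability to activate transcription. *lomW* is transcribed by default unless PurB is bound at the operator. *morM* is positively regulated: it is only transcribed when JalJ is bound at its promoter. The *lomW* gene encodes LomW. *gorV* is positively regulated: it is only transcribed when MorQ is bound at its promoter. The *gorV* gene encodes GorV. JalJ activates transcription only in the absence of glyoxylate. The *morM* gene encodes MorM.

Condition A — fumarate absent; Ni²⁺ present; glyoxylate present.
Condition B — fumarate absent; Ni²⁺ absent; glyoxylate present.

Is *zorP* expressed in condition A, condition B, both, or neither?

A only

Condition A:
Fumarate is absent, so PurB is active.
With repressor PurB bound, *lomW* is not transcribed.
So LomW is not produced.
Ni²⁺ is present, so MorQ is inactive.
Required activator MorQ is absent, so *gorV* is not transcribed.
So GorV is not produced.
Glyoxylate is present, so JalJ is inactive.
Required activator JalJ is absent, so *morM* is not transcribed.
So MorM is not produced.
With no repressor bound, *zorP* is transcribed.
→ *zorP* is ON in A.
Condition B:
Fumarate is absent, so PurB is active.
With repressor PurB bound, *lomW* is not transcribed.
So LomW is not produced.
Ni²⁺ is absent, so MorQ is active.
No repressor is bound and MorQ is active, so *gorV* is transcribed.
So GorV is produced and active.
Glyoxylate is present, so JalJ is inactive.
Required activator JalJ is absent, so *morM* is not transcribed.
So MorM is not produced.
With repressor GorV bound, *zorP* is not transcribed.
→ *zorP* is OFF in B.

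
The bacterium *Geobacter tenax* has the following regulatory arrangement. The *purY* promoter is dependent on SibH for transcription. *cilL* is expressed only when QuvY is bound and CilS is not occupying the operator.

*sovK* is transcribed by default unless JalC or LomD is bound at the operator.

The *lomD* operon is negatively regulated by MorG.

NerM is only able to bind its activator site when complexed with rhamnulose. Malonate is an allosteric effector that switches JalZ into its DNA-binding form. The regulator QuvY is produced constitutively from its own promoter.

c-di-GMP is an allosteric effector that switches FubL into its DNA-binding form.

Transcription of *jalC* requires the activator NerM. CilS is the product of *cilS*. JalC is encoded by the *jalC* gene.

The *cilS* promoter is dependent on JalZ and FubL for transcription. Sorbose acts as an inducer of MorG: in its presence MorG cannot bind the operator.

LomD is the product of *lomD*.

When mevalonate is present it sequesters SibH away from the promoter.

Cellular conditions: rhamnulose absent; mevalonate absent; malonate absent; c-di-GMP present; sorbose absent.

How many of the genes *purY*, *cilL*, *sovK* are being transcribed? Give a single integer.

3

Mevalonate is absent, so SibH is active.
No repressor is bound and SibH is active, so *purY* is transcribed.
→ *purY* is ON.
QuvY is produced constitutively and is active.
Malonate is absent, so JalZ is inactive.
c-di-GMP is present, so FubL is active.
Required activator JalZ is absent, so *cilS* is not transcribed.
So CilS is not produced.
No repressor is bound and QuvY is active, so *cilL* is transcribed.
→ *cilL* is ON.
Rhamnulose is absent, so NerM is inactive.
Required activator NerM is absent, so *jalC* is not transcribed.
So JalC is not produced.
Sorbose is absent, so MorG is active.
With repressor MorG bound, *lomD* is not transcribed.
So LomD is not produced.
With no repressor bound, *sovK* is transcribed.
→ *sovK* is ON.
3 of the 3 genes are transcribed.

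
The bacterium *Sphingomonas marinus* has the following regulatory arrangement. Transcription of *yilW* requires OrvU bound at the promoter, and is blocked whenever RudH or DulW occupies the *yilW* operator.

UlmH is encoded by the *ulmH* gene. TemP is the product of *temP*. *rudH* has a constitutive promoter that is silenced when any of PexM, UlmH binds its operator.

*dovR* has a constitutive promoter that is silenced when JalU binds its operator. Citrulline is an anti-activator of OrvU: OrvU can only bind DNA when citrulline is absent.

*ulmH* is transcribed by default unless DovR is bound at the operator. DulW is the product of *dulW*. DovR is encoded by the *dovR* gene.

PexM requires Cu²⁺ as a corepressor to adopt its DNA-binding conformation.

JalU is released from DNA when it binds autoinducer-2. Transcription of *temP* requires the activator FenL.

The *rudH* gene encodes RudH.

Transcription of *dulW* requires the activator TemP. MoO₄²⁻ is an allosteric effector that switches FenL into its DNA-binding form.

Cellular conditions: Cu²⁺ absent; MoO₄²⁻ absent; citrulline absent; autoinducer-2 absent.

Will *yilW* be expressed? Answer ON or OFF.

ON

Citrulline is absent, so OrvU is active.
Cu²⁺ is absent, so PexM is inactive.
Autoinducer-2 is absent, so JalU is active.
With repressor JalU bound, *dovR* is not transcribed.
So DovR is not produced.
With no repressor bound, *ulmH* is transcribed.
So UlmH is produced and active.
With repressor UlmH bound, *rudH* is not transcribed.
So RudH is not produced.
MoO₄²⁻ is absent, so FenL is inactive.
Required activator FenL is absent, so *temP* is not transcribed.
So TemP is not produced.
Required activator TemP is absent, so *dulW* is not transcribed.
So DulW is not produced.
No repressor is bound and OrvU is active, so *yilW* is transcribed.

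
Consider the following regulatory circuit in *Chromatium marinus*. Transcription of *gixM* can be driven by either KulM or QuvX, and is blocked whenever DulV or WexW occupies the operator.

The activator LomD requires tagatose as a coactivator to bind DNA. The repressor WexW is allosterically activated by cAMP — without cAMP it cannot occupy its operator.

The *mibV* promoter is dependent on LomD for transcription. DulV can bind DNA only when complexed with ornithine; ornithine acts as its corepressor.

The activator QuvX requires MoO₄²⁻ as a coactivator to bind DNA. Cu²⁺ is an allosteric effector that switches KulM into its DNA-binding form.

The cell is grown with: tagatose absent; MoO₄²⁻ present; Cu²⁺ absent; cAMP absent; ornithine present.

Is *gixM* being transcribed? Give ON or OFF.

Cu²⁺ is absent, so KulM is inactive.
MoO₄²⁻ is present, so QuvX is active.
Ornithine is present, so DulV is active.
cAMP is absent, so WexW is inactive.
With repressor DulV bound, *gixM* is not transcribed.

OFF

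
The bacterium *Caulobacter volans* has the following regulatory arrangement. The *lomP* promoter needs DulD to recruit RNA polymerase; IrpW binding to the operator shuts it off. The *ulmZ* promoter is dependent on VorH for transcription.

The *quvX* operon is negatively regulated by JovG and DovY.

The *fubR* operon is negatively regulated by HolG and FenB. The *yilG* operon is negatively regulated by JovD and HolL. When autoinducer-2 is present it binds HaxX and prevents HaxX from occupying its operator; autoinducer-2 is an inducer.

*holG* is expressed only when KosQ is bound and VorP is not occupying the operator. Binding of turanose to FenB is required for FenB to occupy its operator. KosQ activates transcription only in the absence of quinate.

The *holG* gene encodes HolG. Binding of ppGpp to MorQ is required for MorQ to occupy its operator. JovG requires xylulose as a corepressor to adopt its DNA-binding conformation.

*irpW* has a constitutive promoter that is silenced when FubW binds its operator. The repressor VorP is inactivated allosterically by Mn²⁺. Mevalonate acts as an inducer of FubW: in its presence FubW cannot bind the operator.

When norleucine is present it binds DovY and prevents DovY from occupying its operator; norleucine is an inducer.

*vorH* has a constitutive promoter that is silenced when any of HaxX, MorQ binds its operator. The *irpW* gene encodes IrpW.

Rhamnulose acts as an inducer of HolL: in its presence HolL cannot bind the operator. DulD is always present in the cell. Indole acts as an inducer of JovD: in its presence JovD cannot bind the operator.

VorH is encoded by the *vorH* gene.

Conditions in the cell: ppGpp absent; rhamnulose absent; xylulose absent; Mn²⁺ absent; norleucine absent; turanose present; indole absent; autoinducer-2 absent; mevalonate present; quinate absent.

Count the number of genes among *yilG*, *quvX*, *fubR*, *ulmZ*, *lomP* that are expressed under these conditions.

Indole is absent, so JovD is active.
Rhamnulose is absent, so HolL is active.
With repressor JovD bound, *yilG* is not transcribed.
→ *yilG* is OFF.
Xylulose is absent, so JovG is inactive.
Norleucine is absent, so DovY is active.
With repressor DovY bound, *quvX* is not transcribed.
→ *quvX* is OFF.
Mn²⁺ is absent, so VorP is active.
Quinate is absent, so KosQ is active.
With repressor VorP bound, *holG* is not transcribed.
So HolG is not produced.
Turanose is present, so FenB is active.
With repressor FenB bound, *fubR* is not transcribed.
→ *fubR* is OFF.
Autoinducer-2 is absent, so HaxX is active.
ppGpp is absent, so MorQ is inactive.
With repressor HaxX bound, *vorH* is not transcribed.
So VorH is not produced.
Required activator VorH is absent, so *ulmZ* is not transcribed.
→ *ulmZ* is OFF.
DulD is produced constitutively and is active.
Mevalonate is present, so FubW is inactive.
With no repressor bound, *irpW* is transcribed.
So IrpW is produced and active.
With repressor IrpW bound, *lomP* is not transcribed.
→ *lomP* is OFF.
0 of the 5 genes are transcribed.

0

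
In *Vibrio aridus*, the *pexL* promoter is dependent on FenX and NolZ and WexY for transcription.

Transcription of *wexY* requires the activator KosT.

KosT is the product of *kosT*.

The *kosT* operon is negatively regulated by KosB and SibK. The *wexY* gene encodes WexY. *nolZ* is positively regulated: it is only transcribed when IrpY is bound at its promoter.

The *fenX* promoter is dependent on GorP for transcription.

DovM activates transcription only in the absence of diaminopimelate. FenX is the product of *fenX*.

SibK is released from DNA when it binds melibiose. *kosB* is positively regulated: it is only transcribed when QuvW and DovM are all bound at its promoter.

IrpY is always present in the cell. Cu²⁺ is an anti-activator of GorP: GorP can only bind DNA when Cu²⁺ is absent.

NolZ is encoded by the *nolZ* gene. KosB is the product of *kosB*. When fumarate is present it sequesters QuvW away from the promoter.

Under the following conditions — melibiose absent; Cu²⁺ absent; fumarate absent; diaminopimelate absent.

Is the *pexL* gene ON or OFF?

Cu²⁺ is absent, so GorP is active.
No repressor is bound and GorP is active, so *fenX* is transcribed.
So FenX is produced and active.
IrpY is produced constitutively and is active.
No repressor is bound and IrpY is active, so *nolZ* is transcribed.
So NolZ is produced and active.
Fumarate is absent, so QuvW is active.
Diaminopimelate is absent, so DovM is active.
No repressor is bound and QuvW and DovM are active, so *kosB* is transcribed.
So KosB is produced and active.
Melibiose is absent, so SibK is active.
With repressor KosB bound, *kosT* is not transcribed.
So KosT is not produced.
Required activator KosT is absent, so *wexY* is not transcribed.
So WexY is not produced.
Required activator WexY is absent, so *pexL* is not transcribed.

OFF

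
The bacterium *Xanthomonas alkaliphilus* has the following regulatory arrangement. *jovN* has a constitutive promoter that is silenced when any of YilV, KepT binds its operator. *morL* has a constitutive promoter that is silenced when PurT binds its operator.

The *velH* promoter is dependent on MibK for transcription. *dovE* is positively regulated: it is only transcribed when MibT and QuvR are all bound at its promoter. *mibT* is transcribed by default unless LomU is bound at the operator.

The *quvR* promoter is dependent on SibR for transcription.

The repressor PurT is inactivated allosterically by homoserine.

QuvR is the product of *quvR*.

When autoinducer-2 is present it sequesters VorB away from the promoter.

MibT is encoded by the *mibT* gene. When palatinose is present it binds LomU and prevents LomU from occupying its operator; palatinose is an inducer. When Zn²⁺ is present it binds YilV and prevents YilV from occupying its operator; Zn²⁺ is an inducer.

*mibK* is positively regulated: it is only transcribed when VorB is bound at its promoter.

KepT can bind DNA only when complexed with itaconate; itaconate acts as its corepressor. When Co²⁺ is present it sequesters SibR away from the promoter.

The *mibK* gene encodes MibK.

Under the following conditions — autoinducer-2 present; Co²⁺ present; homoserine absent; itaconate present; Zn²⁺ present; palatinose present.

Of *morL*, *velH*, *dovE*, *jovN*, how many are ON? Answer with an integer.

0

Homoserine is absent, so PurT is active.
With repressor PurT bound, *morL* is not transcribed.
→ *morL* is OFF.
Autoinducer-2 is present, so VorB is inactive.
Required activator VorB is absent, so *mibK* is not transcribed.
So MibK is not produced.
Required activator MibK is absent, so *velH* is not transcribed.
→ *velH* is OFF.
Palatinose is present, so LomU is inactive.
With no repressor bound, *mibT* is transcribed.
So MibT is produced and active.
Co²⁺ is present, so SibR is inactive.
Required activator SibR is absent, so *quvR* is not transcribed.
So QuvR is not produced.
Required activator QuvR is absent, so *dovE* is not transcribed.
→ *dovE* is OFF.
Zn²⁺ is present, so YilV is inactive.
Itaconate is present, so KepT is active.
With repressor KepT bound, *jovN* is not transcribed.
→ *jovN* is OFF.
0 of the 4 genes are transcribed.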